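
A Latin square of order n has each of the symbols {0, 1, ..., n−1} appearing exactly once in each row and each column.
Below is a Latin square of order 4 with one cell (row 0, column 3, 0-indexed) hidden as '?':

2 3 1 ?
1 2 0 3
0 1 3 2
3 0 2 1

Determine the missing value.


Row 0 contains symbols [1, 2, 3] — missing [0].
Column 3 contains symbols [1, 2, 3] — missing [0].
The missing symbol must appear in both missing sets; intersection = [0].
Therefore the hidden value is 0.

Missing value = 0.


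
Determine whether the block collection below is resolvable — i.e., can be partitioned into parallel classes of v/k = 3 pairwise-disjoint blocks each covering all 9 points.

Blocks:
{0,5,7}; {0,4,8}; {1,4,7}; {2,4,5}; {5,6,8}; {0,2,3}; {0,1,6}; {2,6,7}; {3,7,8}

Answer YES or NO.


v = 9, block size k = 3, number of blocks = 9.
For resolvability, blocks must partition into parallel classes of size v/k = 3.
Total blocks must therefore be a multiple of 3: 9 = 3·3 + 0 ⇒ divisible ✓.
Consider block {0,5,7}. It intersects every other block in the collection, so no parallel class of size 3 can contain it.
Since every block must belong to some parallel class in a resolution, the collection cannot be partitioned into parallel classes.
Resolvable? NO.

NO


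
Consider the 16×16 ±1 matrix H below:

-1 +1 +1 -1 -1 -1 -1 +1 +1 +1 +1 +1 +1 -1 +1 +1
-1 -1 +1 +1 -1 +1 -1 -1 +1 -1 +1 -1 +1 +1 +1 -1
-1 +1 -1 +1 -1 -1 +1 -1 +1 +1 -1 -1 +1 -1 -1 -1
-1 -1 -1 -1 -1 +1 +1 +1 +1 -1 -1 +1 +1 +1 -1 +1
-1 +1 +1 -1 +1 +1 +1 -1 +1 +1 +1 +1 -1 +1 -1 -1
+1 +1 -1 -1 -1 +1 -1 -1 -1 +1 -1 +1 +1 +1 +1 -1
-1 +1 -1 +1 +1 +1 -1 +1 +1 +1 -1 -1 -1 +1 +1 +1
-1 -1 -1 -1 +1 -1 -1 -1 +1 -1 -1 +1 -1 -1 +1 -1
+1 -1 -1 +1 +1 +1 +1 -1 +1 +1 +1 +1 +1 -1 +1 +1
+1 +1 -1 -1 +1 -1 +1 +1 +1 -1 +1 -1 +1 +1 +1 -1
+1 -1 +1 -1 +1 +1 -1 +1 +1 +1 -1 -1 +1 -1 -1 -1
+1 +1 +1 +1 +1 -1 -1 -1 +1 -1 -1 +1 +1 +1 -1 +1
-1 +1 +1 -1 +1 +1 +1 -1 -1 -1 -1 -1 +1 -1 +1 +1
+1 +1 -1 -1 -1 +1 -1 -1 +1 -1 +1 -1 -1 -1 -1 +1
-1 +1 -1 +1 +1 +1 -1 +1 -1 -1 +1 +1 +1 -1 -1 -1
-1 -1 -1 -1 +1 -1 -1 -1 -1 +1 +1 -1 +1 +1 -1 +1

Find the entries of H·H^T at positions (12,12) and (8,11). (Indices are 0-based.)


Row 8 of H: [1, -1, -1, 1, 1, 1, 1, -1, 1, 1, 1, 1, 1, -1, 1, 1].
Row 11 of H: [1, 1, 1, 1, 1, -1, -1, -1, 1, -1, -1, 1, 1, 1, -1, 1].
Row 12 of H: [-1, 1, 1, -1, 1, 1, 1, -1, -1, -1, -1, -1, 1, -1, 1, 1].
(H·H^T)[12][12] = Σ_j H[12][j]·H[12][j] = (-1)² + (1)² + (1)² + (-1)² + (1)² + (1)² + (1)² + (-1)² + (-1)² + (-1)² + (-1)² + (-1)² + (1)² + (-1)² + (1)² + (1)² = 1 + 1 + 1 + 1 + 1 + 1 + 1 + 1 + 1 + 1 + 1 + 1 + 1 + 1 + 1 + 1 = 16.
(H·H^T)[8][11] = Σ_j H[8][j]·H[11][j] = (1)·(1) + (-1)·(1) + (-1)·(1) + (1)·(1) + (1)·(1) + (1)·(-1) + (1)·(-1) + (-1)·(-1) + (1)·(1) + (1)·(-1) + (1)·(-1) + (1)·(1) + (1)·(1) + (-1)·(1) + (1)·(-1) + (1)·(1) = 1 + -1 + -1 + 1 + 1 + -1 + -1 + 1 + 1 + -1 + -1 + 1 + 1 + -1 + -1 + 1 = 0.
So rows 8 and 11 are orthogonal; the diagonal entry equals n = 16.

(12,12) entry = 16; (8,11) entry = 0.


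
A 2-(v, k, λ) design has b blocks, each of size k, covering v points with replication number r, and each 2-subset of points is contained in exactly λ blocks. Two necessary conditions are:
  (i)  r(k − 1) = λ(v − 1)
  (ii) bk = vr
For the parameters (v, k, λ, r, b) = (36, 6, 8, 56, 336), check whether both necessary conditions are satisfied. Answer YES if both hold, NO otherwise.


Condition (i): r(k − 1) = 56·5 = 280; λ(v − 1) = 8·35 = 280. Match? YES.
Condition (ii): bk = 336·6 = 2016; vr = 36·56 = 2016. Match? YES.
Both conditions hold? YES.

YES


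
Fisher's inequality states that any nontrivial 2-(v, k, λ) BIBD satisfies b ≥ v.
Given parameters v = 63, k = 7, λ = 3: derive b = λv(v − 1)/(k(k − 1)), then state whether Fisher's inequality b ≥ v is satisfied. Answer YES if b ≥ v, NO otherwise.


b = λv(v − 1)/(k(k − 1)) = 3·63·62/(7·6) = 11718/42 = 279.
Compare with v = 63: b ≥ v, so Fisher's inequality holds.

YES


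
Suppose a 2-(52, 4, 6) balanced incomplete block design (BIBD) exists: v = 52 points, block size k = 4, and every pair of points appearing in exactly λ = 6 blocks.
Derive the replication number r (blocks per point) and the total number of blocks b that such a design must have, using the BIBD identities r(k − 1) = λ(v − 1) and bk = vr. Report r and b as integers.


Any 2-(v, k, λ) BIBD satisfies two necessary conditions:
  (i)  Each point sits in r blocks, and counting incidences through any fixed point gives r(k − 1) = λ(v − 1), so r = λ(v − 1)/(k − 1).
  (ii) Total incidences bk = vr, so b = vr/k.
Step 1: r = λ(v − 1)/(k − 1) = 6·(52 − 1)/(4 − 1) = 6·51/3 = 306/3 = 102.
Step 2: b = vr/k = 52·102/4 = 5304/4 = 1326.
Check integrality: r = 102 ∈ Z ✓, b = 1326 ∈ Z ✓.
(These identities are necessary conditions: they determine r and b for any design with these parameters, but do not by themselves prove that one exists.)

r = 102, b = 1326.


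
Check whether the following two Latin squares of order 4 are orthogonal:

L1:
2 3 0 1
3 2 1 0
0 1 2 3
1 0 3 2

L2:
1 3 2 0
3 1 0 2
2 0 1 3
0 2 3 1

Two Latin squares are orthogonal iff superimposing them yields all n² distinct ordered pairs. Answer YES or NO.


Form the n² = 16 superimposed pairs (L1[i][j], L2[i][j]), row by row (rows and columns indexed from 0):
row 0: (2,1) (3,3) (0,2) (1,0)
row 1: (3,3) (2,1) (1,0) (0,2)
row 2: (0,2) (1,0) (2,1) (3,3)
row 3: (1,0) (0,2) (3,3) (2,1)
Orthogonality requires all 16 pairs distinct.
But the pair (3,3) repeats: cell (0,1) has L1 = 3, L2 = 3, and cell (1,0) has L1 = 3, L2 = 3.
A repeated pair means some other pair never occurs (only 4 distinct pairs out of 16), so the squares are not orthogonal.
Conclusion: NO.

NO


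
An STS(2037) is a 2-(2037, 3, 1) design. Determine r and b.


An STS(v) is a 2-(v, 3, 1) BIBD: block size k = 3, λ = 1.
Replication: r(k − 1) = λ(v − 1) ⇒ r·2 = 2037 − 1 = 2036 ⇒ r = 1018.
Block count: b = v(v − 1)/6 = 2037·2036/6 = 4147332/6 = 691222.
(Check via bk = vr: 691222·3 = 2073666 = 2037·1018 = 2073666 ✓.)

r = 1018, b = 691222.


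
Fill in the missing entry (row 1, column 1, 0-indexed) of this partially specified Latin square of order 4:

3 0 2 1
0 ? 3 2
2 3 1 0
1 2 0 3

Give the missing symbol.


Row 1 contains symbols [0, 2, 3] — missing [1].
Column 1 contains symbols [0, 2, 3] — missing [1].
The missing symbol must appear in both missing sets; intersection = [1].
Therefore the hidden value is 1.

Missing value = 1.


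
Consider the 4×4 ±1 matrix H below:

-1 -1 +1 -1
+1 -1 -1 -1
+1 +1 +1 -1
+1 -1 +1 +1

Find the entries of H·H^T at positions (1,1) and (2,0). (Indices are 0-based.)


Row 0 of H: [-1, -1, 1, -1].
Row 1 of H: [1, -1, -1, -1].
Row 2 of H: [1, 1, 1, -1].
(H·H^T)[1][1] = Σ_j H[1][j]·H[1][j] = (1)² + (-1)² + (-1)² + (-1)² = 1 + 1 + 1 + 1 = 4.
(H·H^T)[2][0] = Σ_j H[2][j]·H[0][j] = (1)·(-1) + (1)·(-1) + (1)·(1) + (-1)·(-1) = -1 + -1 + 1 + 1 = 0.
So rows 2 and 0 are orthogonal; the diagonal entry equals n = 4.

(1,1) entry = 4; (2,0) entry = 0.


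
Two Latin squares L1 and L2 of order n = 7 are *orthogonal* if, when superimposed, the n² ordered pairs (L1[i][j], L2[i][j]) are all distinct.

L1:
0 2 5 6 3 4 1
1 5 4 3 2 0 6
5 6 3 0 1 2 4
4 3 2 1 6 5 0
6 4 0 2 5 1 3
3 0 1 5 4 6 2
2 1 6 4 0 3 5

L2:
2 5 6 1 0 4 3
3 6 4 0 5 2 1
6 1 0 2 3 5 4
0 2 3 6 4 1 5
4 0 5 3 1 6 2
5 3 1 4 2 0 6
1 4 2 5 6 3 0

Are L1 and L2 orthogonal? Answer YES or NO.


Form the n² = 49 superimposed pairs (L1[i][j], L2[i][j]), row by row (rows and columns indexed from 0):
row 0: (0,2) (2,5) (5,6) (6,1) (3,0) (4,4) (1,3)
row 1: (1,3) (5,6) (4,4) (3,0) (2,5) (0,2) (6,1)
row 2: (5,6) (6,1) (3,0) (0,2) (1,3) (2,5) (4,4)
row 3: (4,0) (3,2) (2,3) (1,6) (6,4) (5,1) (0,5)
row 4: (6,4) (4,0) (0,5) (2,3) (5,1) (1,6) (3,2)
row 5: (3,5) (0,3) (1,1) (5,4) (4,2) (6,0) (2,6)
row 6: (2,1) (1,4) (6,2) (4,5) (0,6) (3,3) (5,0)
Orthogonality requires all 49 pairs distinct.
But the pair (1,3) repeats: cell (0,6) has L1 = 1, L2 = 3, and cell (1,0) has L1 = 1, L2 = 3.
A repeated pair means some other pair never occurs (only 28 distinct pairs out of 49), so the squares are not orthogonal.
Conclusion: NO.

NO


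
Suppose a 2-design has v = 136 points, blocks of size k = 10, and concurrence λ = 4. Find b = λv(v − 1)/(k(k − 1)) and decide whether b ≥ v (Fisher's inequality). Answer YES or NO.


b = λv(v − 1)/(k(k − 1)) = 4·136·135/(10·9) = 73440/90 = 816.
Compare with v = 136: b ≥ v, so Fisher's inequality holds.

YES


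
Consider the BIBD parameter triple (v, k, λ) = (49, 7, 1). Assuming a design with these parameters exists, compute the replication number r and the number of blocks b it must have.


Any 2-(v, k, λ) BIBD satisfies two necessary conditions:
  (i)  Each point sits in r blocks, and counting incidences through any fixed point gives r(k − 1) = λ(v − 1), so r = λ(v − 1)/(k − 1).
  (ii) Total incidences bk = vr, so b = vr/k.
Step 1: r = λ(v − 1)/(k − 1) = 1·(49 − 1)/(7 − 1) = 1·48/6 = 48/6 = 8.
Step 2: b = vr/k = 49·8/7 = 392/7 = 56.
Check integrality: r = 8 ∈ Z ✓, b = 56 ∈ Z ✓.
(These identities are necessary conditions: they determine r and b for any design with these parameters, but do not by themselves prove that one exists.)

r = 8, b = 56.


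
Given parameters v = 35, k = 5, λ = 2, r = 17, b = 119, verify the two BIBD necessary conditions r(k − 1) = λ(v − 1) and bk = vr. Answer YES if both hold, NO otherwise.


Condition (i): r(k − 1) = 17·4 = 68; λ(v − 1) = 2·34 = 68. Match? YES.
Condition (ii): bk = 119·5 = 595; vr = 35·17 = 595. Match? YES.
Both conditions hold? YES.

YES


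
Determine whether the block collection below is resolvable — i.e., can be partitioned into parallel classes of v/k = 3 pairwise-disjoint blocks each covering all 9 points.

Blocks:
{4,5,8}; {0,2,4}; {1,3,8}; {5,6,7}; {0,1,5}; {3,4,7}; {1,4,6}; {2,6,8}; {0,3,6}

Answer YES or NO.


v = 9, block size k = 3, number of blocks = 9.
For resolvability, blocks must partition into parallel classes of size v/k = 3.
Total blocks must therefore be a multiple of 3: 9 = 3·3 + 0 ⇒ divisible ✓.
Consider block {4,5,8}. The only other block(s) in the collection disjoint from it are {0,3,6} — just 1 block(s). Any parallel class containing {4,5,8} would need 2 other blocks each disjoint from it, so no parallel class of size 3 can contain {4,5,8}.
Since every block must belong to some parallel class in a resolution, the collection cannot be partitioned into parallel classes.
Resolvable? NO.

NO


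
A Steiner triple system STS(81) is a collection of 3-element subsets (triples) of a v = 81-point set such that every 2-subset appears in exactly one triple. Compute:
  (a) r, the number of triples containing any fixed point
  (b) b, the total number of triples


An STS(v) is a 2-(v, 3, 1) BIBD: block size k = 3, λ = 1.
Replication: r(k − 1) = λ(v − 1) ⇒ r·2 = 81 − 1 = 80 ⇒ r = 40.
Block count: bk = vr ⇒ b·3 = 81·40 = 3240 ⇒ b = 1080.

r = 40, b = 1080.


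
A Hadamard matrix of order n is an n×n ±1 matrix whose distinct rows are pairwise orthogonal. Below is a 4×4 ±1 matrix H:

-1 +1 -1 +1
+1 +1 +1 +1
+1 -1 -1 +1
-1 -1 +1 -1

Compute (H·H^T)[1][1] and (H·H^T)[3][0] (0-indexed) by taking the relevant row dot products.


Row 0 of H: [-1, 1, -1, 1].
Row 1 of H: [1, 1, 1, 1].
Row 3 of H: [-1, -1, 1, -1].
(H·H^T)[1][1] = Σ_j H[1][j]·H[1][j] = (1)² + (1)² + (1)² + (1)² = 1 + 1 + 1 + 1 = 4.
(H·H^T)[3][0] = Σ_j H[3][j]·H[0][j] = (-1)·(-1) + (-1)·(1) + (1)·(-1) + (-1)·(1) = 1 + -1 + -1 + -1 = -2.
Rows 3 and 0 are not orthogonal (dot product = -2 ≠ 0), so H is not a Hadamard matrix.

(1,1) entry = 4; (3,0) entry = -2.


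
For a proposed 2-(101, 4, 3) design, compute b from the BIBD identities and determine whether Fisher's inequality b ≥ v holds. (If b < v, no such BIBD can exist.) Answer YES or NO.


b = λv(v − 1)/(k(k − 1)) = 3·101·100/(4·3) = 30300/12 = 2525.
Compare with v = 101: b ≥ v, so Fisher's inequality holds.

YES


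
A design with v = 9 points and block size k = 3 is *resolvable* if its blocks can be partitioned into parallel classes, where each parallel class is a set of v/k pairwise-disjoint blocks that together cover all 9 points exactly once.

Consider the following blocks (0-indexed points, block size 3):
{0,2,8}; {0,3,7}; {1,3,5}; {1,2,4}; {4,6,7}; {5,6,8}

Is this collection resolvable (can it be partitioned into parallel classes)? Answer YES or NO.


v = 9, block size k = 3, number of blocks = 6.
For resolvability, blocks must partition into parallel classes of size v/k = 3.
Total blocks must therefore be a multiple of 3: 6 = 3·2 + 0 ⇒ divisible ✓.
Greedy packing gives 2 candidate class(es). Each should be a full parallel class (size 3, covers all 9 points).
  Class 1 (3 blocks): {0,2,8}; {1,3,5}; {4,6,7}. Points covered: [0, 1, 2, 3, 4, 5, 6, 7, 8].
  Class 2 (3 blocks): {0,3,7}; {1,2,4}; {5,6,8}. Points covered: [0, 1, 2, 3, 4, 5, 6, 7, 8].
All classes full (size 3)? YES. All classes cover every point? YES.
Resolvable? YES.

YES


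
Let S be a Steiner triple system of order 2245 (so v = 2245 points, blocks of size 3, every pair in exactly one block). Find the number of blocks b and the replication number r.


An STS(v) is a 2-(v, 3, 1) BIBD: block size k = 3, λ = 1.
Replication: r(k − 1) = λ(v − 1) ⇒ r·2 = 2245 − 1 = 2244 ⇒ r = 1122.
Block count: b = v(v − 1)/6 = 2245·2244/6 = 5037780/6 = 839630.

r = 1122, b = 839630.


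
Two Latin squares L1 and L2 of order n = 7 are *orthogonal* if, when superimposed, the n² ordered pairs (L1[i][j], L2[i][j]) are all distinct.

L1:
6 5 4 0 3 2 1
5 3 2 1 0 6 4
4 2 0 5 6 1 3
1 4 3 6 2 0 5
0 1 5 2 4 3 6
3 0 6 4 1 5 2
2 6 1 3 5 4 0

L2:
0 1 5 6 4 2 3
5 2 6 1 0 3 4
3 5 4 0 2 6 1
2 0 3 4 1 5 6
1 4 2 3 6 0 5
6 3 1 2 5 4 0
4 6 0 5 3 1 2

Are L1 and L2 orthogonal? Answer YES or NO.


Form the n² = 49 superimposed pairs (L1[i][j], L2[i][j]), row by row (rows and columns indexed from 0):
row 0: (6,0) (5,1) (4,5) (0,6) (3,4) (2,2) (1,3)
row 1: (5,5) (3,2) (2,6) (1,1) (0,0) (6,3) (4,4)
row 2: (4,3) (2,5) (0,4) (5,0) (6,2) (1,6) (3,1)
row 3: (1,2) (4,0) (3,3) (6,4) (2,1) (0,5) (5,6)
row 4: (0,1) (1,4) (5,2) (2,3) (4,6) (3,0) (6,5)
row 5: (3,6) (0,3) (6,1) (4,2) (1,5) (5,4) (2,0)
row 6: (2,4) (6,6) (1,0) (3,5) (5,3) (4,1) (0,2)
Orthogonality requires all 49 pairs distinct.
Check by first coordinate: for each symbol s of L1, list the L2 entries in the n cells where L1 = s; they must all differ.
  L1 = 0: L2 entries (in reading order) 6, 0, 4, 5, 1, 3, 2 — all 7 distinct ✓
  L1 = 1: L2 entries (in reading order) 3, 1, 6, 2, 4, 5, 0 — all 7 distinct ✓
  L1 = 2: L2 entries (in reading order) 2, 6, 5, 1, 3, 0, 4 — all 7 distinct ✓
  L1 = 3: L2 entries (in reading order) 4, 2, 1, 3, 0, 6, 5 — all 7 distinct ✓
  L1 = 4: L2 entries (in reading order) 5, 4, 3, 0, 6, 2, 1 — all 7 distinct ✓
  L1 = 5: L2 entries (in reading order) 1, 5, 0, 6, 2, 4, 3 — all 7 distinct ✓
  L1 = 6: L2 entries (in reading order) 0, 3, 2, 4, 5, 1, 6 — all 7 distinct ✓
Every symbol of L1 meets every symbol of L2 exactly once, so all 49 pairs are distinct (49 of 49).
Conclusion: YES.

YES


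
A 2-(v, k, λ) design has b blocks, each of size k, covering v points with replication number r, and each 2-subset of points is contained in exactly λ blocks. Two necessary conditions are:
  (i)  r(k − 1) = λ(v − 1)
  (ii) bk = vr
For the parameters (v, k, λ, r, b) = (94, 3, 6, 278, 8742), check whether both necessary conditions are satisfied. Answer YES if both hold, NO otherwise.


Condition (i): r(k − 1) = 278·2 = 556; λ(v − 1) = 6·93 = 558. Match? NO.
Condition (ii): bk = 8742·3 = 26226; vr = 94·278 = 26132. Match? NO.
Both conditions hold? NO.

NO


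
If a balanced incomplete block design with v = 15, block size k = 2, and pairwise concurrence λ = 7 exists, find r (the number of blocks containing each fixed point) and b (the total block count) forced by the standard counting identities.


Any 2-(v, k, λ) BIBD satisfies two necessary conditions:
  (i)  Each point sits in r blocks, and counting incidences through any fixed point gives r(k − 1) = λ(v − 1), so r = λ(v − 1)/(k − 1).
  (ii) Total incidences bk = vr, so b = vr/k.
Step 1: r = λ(v − 1)/(k − 1) = 7·(15 − 1)/(2 − 1) = 7·14/1 = 98/1 = 98.
Step 2: b = vr/k = 15·98/2 = 1470/2 = 735.
Check integrality: r = 98 ∈ Z ✓, b = 735 ∈ Z ✓.
(These identities are necessary conditions: they determine r and b for any design with these parameters, but do not by themselves prove that one exists.)

r = 98, b = 735.


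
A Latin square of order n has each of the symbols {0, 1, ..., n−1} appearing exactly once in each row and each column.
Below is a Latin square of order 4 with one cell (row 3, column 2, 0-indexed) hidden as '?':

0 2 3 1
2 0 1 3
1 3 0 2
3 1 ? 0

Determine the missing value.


Row 3 contains symbols [0, 1, 3] — missing [2].
Column 2 contains symbols [0, 1, 3] — missing [2].
The missing symbol must appear in both missing sets; intersection = [2].
Therefore the hidden value is 2.

Missing value = 2.


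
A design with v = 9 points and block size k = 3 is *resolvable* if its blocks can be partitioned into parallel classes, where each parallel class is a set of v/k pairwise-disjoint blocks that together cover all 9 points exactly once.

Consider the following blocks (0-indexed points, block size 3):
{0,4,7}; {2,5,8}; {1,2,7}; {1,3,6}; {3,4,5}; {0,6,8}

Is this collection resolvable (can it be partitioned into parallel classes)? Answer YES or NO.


v = 9, block size k = 3, number of blocks = 6.
For resolvability, blocks must partition into parallel classes of size v/k = 3.
Total blocks must therefore be a multiple of 3: 6 = 3·2 + 0 ⇒ divisible ✓.
Greedy packing gives 2 candidate class(es). Each should be a full parallel class (size 3, covers all 9 points).
  Class 1 (3 blocks): {0,4,7}; {2,5,8}; {1,3,6}. Points covered: [0, 1, 2, 3, 4, 5, 6, 7, 8].
  Class 2 (3 blocks): {1,2,7}; {3,4,5}; {0,6,8}. Points covered: [0, 1, 2, 3, 4, 5, 6, 7, 8].
All classes full (size 3)? YES. All classes cover every point? YES.
Resolvable? YES.

YES


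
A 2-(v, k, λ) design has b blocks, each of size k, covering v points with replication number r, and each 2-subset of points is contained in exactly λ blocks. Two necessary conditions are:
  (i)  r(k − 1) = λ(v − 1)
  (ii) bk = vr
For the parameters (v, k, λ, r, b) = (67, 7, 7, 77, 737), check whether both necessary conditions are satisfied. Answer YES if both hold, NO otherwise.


Condition (i): r(k − 1) = 77·6 = 462; λ(v − 1) = 7·66 = 462. Match? YES.
Condition (ii): bk = 737·7 = 5159; vr = 67·77 = 5159. Match? YES.
Both conditions hold? YES.

YES


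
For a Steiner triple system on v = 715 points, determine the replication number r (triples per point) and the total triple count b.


An STS(v) is a 2-(v, 3, 1) BIBD: block size k = 3, λ = 1.
Replication: r(k − 1) = λ(v − 1) ⇒ r·2 = 715 − 1 = 714 ⇒ r = 357.
Block count: bk = vr ⇒ b·3 = 715·357 = 255255 ⇒ b = 85085.

r = 357, b = 85085.


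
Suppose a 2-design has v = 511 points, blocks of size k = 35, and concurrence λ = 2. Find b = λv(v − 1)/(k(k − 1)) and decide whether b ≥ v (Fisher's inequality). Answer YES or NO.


b = λv(v − 1)/(k(k − 1)) = 2·511·510/(35·34) = 521220/1190 = 438.
Compare with v = 511: b < v, so Fisher's inequality fails.

NO


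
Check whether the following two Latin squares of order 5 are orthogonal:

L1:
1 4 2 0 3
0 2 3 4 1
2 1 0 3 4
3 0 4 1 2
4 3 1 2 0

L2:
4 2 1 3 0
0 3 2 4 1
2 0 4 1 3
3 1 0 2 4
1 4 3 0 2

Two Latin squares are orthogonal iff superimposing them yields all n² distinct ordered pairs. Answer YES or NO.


Form the n² = 25 superimposed pairs (L1[i][j], L2[i][j]), row by row (rows and columns indexed from 0):
row 0: (1,4) (4,2) (2,1) (0,3) (3,0)
row 1: (0,0) (2,3) (3,2) (4,4) (1,1)
row 2: (2,2) (1,0) (0,4) (3,1) (4,3)
row 3: (3,3) (0,1) (4,0) (1,2) (2,4)
row 4: (4,1) (3,4) (1,3) (2,0) (0,2)
Orthogonality requires all 25 pairs distinct.
Check by first coordinate: for each symbol s of L1, list the L2 entries in the n cells where L1 = s; they must all differ.
  L1 = 0: L2 entries (in reading order) 3, 0, 4, 1, 2 — all 5 distinct ✓
  L1 = 1: L2 entries (in reading order) 4, 1, 0, 2, 3 — all 5 distinct ✓
  L1 = 2: L2 entries (in reading order) 1, 3, 2, 4, 0 — all 5 distinct ✓
  L1 = 3: L2 entries (in reading order) 0, 2, 1, 3, 4 — all 5 distinct ✓
  L1 = 4: L2 entries (in reading order) 2, 4, 3, 0, 1 — all 5 distinct ✓
Every symbol of L1 meets every symbol of L2 exactly once, so all 25 pairs are distinct (25 of 25).
Conclusion: YES.

YES


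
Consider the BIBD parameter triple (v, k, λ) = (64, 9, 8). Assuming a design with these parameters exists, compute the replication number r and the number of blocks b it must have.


Any 2-(v, k, λ) BIBD satisfies two necessary conditions:
  (i)  Each point sits in r blocks, and counting incidences through any fixed point gives r(k − 1) = λ(v − 1), so r = λ(v − 1)/(k − 1).
  (ii) Total incidences bk = vr, so b = vr/k.
Step 1: r = λ(v − 1)/(k − 1) = 8·(64 − 1)/(9 − 1) = 8·63/8 = 504/8 = 63.
Step 2: b = vr/k = 64·63/9 = 4032/9 = 448.
Check integrality: r = 63 ∈ Z ✓, b = 448 ∈ Z ✓.
(These identities are necessary conditions: they determine r and b for any design with these parameters, but do not by themselves prove that one exists.)

r = 63, b = 448.


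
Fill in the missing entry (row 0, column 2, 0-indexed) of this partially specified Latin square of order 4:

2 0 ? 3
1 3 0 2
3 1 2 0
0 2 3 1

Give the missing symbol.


Row 0 contains symbols [0, 2, 3] — missing [1].
Column 2 contains symbols [0, 2, 3] — missing [1].
The missing symbol must appear in both missing sets; intersection = [1].
Therefore the hidden value is 1.

Missing value = 1.


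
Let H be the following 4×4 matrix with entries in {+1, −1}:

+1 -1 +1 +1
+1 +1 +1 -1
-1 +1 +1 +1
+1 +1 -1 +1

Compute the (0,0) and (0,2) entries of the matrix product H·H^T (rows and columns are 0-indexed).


Row 0 of H: [1, -1, 1, 1].
Row 2 of H: [-1, 1, 1, 1].
(H·H^T)[0][0] = Σ_j H[0][j]·H[0][j] = (1)² + (-1)² + (1)² + (1)² = 1 + 1 + 1 + 1 = 4.
(H·H^T)[0][2] = Σ_j H[0][j]·H[2][j] = (1)·(-1) + (-1)·(1) + (1)·(1) + (1)·(1) = -1 + -1 + 1 + 1 = 0.
So rows 0 and 2 are orthogonal; the diagonal entry equals n = 4.

(0,0) entry = 4; (0,2) entry = 0.


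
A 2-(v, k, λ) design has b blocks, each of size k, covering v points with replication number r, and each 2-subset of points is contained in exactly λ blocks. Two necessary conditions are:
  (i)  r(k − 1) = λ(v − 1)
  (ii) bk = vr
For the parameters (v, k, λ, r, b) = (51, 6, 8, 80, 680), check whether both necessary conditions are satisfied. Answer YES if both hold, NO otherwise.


Condition (i): r(k − 1) = 80·5 = 400; λ(v − 1) = 8·50 = 400. Match? YES.
Condition (ii): bk = 680·6 = 4080; vr = 51·80 = 4080. Match? YES.
Both conditions hold? YES.

YES


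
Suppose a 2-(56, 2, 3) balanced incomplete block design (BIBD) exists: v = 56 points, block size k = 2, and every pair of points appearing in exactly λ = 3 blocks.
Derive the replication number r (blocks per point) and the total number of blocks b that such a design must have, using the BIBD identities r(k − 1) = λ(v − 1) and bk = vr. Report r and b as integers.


Any 2-(v, k, λ) BIBD satisfies two necessary conditions:
  (i)  Each point sits in r blocks, and counting incidences through any fixed point gives r(k − 1) = λ(v − 1), so r = λ(v − 1)/(k − 1).
  (ii) Total incidences bk = vr, so b = vr/k.
Step 1: r = λ(v − 1)/(k − 1) = 3·(56 − 1)/(2 − 1) = 3·55/1 = 165/1 = 165.
Step 2: b = vr/k = 56·165/2 = 9240/2 = 4620.
Check integrality: r = 165 ∈ Z ✓, b = 4620 ∈ Z ✓.
(These identities are necessary conditions: they determine r and b for any design with these parameters, but do not by themselves prove that one exists.)

r = 165, b = 4620.


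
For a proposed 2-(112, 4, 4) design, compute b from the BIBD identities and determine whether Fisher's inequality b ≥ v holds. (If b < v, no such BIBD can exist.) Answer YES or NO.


r = λ(v − 1)/(k − 1) = 4·111/3 = 148.
b = vr/k = 112·148/4 = 4144.
Fisher's inequality: b ≥ v ⇔ 4144 ≥ 112? YES.

YES


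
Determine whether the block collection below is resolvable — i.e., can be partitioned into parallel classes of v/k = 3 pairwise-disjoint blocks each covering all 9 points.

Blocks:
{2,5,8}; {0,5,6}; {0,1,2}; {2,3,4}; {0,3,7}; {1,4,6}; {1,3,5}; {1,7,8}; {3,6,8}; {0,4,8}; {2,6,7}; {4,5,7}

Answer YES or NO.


v = 9, block size k = 3, number of blocks = 12.
For resolvability, blocks must partition into parallel classes of size v/k = 3.
Total blocks must therefore be a multiple of 3: 12 = 3·4 + 0 ⇒ divisible ✓.
Greedy packing gives 4 candidate class(es). Each should be a full parallel class (size 3, covers all 9 points).
  Class 1 (3 blocks): {2,5,8}; {0,3,7}; {1,4,6}. Points covered: [0, 1, 2, 3, 4, 5, 6, 7, 8].
  Class 2 (3 blocks): {0,5,6}; {2,3,4}; {1,7,8}. Points covered: [0, 1, 2, 3, 4, 5, 6, 7, 8].
  Class 3 (3 blocks): {0,1,2}; {3,6,8}; {4,5,7}. Points covered: [0, 1, 2, 3, 4, 5, 6, 7, 8].
  Class 4 (3 blocks): {1,3,5}; {0,4,8}; {2,6,7}. Points covered: [0, 1, 2, 3, 4, 5, 6, 7, 8].
All classes full (size 3)? YES. All classes cover every point? YES.
Resolvable? YES.

YES


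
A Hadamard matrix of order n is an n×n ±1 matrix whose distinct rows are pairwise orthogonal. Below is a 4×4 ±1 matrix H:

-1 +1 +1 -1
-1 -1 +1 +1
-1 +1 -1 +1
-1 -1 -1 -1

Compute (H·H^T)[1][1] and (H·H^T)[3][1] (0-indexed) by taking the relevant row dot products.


Row 1 of H: [-1, -1, 1, 1].
Row 3 of H: [-1, -1, -1, -1].
(H·H^T)[1][1] = Σ_j H[1][j]·H[1][j] = (-1)² + (-1)² + (1)² + (1)² = 1 + 1 + 1 + 1 = 4.
(H·H^T)[3][1] = Σ_j H[3][j]·H[1][j] = (-1)·(-1) + (-1)·(-1) + (-1)·(1) + (-1)·(1) = 1 + 1 + -1 + -1 = 0.
So rows 3 and 1 are orthogonal; the diagonal entry equals n = 4.

(1,1) entry = 4; (3,1) entry = 0.


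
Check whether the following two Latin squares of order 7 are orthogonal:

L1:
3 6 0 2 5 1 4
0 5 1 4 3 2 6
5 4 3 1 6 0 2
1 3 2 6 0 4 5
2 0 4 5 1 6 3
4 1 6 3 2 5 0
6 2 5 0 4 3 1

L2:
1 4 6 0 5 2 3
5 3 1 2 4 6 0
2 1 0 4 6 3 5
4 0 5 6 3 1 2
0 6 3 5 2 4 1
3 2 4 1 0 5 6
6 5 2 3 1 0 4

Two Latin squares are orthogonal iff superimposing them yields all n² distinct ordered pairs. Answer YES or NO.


Form the n² = 49 superimposed pairs (L1[i][j], L2[i][j]), row by row (rows and columns indexed from 0):
row 0: (3,1) (6,4) (0,6) (2,0) (5,5) (1,2) (4,3)
row 1: (0,5) (5,3) (1,1) (4,2) (3,4) (2,6) (6,0)
row 2: (5,2) (4,1) (3,0) (1,4) (6,6) (0,3) (2,5)
row 3: (1,4) (3,0) (2,5) (6,6) (0,3) (4,1) (5,2)
row 4: (2,0) (0,6) (4,3) (5,5) (1,2) (6,4) (3,1)
row 5: (4,3) (1,2) (6,4) (3,1) (2,0) (5,5) (0,6)
row 6: (6,6) (2,5) (5,2) (0,3) (4,1) (3,0) (1,4)
Orthogonality requires all 49 pairs distinct.
But the pair (1,4) repeats: cell (2,3) has L1 = 1, L2 = 4, and cell (3,0) has L1 = 1, L2 = 4.
A repeated pair means some other pair never occurs (only 21 distinct pairs out of 49), so the squares are not orthogonal.
Conclusion: NO.

NO


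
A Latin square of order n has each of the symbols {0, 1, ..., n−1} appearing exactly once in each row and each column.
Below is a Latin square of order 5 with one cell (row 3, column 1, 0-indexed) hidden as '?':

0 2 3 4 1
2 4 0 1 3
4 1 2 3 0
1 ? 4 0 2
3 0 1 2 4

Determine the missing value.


Row 3 contains symbols [0, 1, 2, 4] — missing [3].
Column 1 contains symbols [0, 1, 2, 4] — missing [3].
The missing symbol must appear in both missing sets; intersection = [3].
Therefore the hidden value is 3.

Missing value = 3.


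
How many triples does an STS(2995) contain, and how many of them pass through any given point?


An STS(v) is a 2-(v, 3, 1) BIBD: block size k = 3, λ = 1.
Replication: r(k − 1) = λ(v − 1) ⇒ r·2 = 2995 − 1 = 2994 ⇒ r = 1497.
Block count: bk = vr ⇒ b·3 = 2995·1497 = 4483515 ⇒ b = 1494505.
(Check via b = v(v − 1)/6 = 2995·2994/6 = 8967030/6 = 1494505.)

r = 1497, b = 1494505.


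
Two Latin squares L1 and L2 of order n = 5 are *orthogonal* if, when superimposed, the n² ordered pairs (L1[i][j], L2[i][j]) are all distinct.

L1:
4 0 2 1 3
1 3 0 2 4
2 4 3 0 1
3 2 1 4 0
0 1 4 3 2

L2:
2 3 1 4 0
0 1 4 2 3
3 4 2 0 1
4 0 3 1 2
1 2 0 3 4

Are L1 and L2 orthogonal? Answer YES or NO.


Form the n² = 25 superimposed pairs (L1[i][j], L2[i][j]), row by row (rows and columns indexed from 0):
row 0: (4,2) (0,3) (2,1) (1,4) (3,0)
row 1: (1,0) (3,1) (0,4) (2,2) (4,3)
row 2: (2,3) (4,4) (3,2) (0,0) (1,1)
row 3: (3,4) (2,0) (1,3) (4,1) (0,2)
row 4: (0,1) (1,2) (4,0) (3,3) (2,4)
Orthogonality requires all 25 pairs distinct.
Check by first coordinate: for each symbol s of L1, list the L2 entries in the n cells where L1 = s; they must all differ.
  L1 = 0: L2 entries (in reading order) 3, 4, 0, 2, 1 — all 5 distinct ✓
  L1 = 1: L2 entries (in reading order) 4, 0, 1, 3, 2 — all 5 distinct ✓
  L1 = 2: L2 entries (in reading order) 1, 2, 3, 0, 4 — all 5 distinct ✓
  L1 = 3: L2 entries (in reading order) 0, 1, 2, 4, 3 — all 5 distinct ✓
  L1 = 4: L2 entries (in reading order) 2, 3, 4, 1, 0 — all 5 distinct ✓
Every symbol of L1 meets every symbol of L2 exactly once, so all 25 pairs are distinct (25 of 25).
Conclusion: YES.

YES


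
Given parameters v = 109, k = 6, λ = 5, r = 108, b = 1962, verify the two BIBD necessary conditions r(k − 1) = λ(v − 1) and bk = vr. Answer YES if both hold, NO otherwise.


Condition (i): r(k − 1) = 108·5 = 540; λ(v − 1) = 5·108 = 540. Match? YES.
Condition (ii): bk = 1962·6 = 11772; vr = 109·108 = 11772. Match? YES.
Both conditions hold? YES.

YES


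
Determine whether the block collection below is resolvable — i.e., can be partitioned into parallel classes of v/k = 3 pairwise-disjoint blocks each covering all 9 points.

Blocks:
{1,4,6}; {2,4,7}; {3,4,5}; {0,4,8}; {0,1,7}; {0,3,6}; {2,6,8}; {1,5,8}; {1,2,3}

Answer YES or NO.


v = 9, block size k = 3, number of blocks = 9.
For resolvability, blocks must partition into parallel classes of size v/k = 3.
Total blocks must therefore be a multiple of 3: 9 = 3·3 + 0 ⇒ divisible ✓.
Consider block {1,4,6}. It intersects every other block in the collection, so no parallel class of size 3 can contain it.
Since every block must belong to some parallel class in a resolution, the collection cannot be partitioned into parallel classes.
Resolvable? NO.

NO


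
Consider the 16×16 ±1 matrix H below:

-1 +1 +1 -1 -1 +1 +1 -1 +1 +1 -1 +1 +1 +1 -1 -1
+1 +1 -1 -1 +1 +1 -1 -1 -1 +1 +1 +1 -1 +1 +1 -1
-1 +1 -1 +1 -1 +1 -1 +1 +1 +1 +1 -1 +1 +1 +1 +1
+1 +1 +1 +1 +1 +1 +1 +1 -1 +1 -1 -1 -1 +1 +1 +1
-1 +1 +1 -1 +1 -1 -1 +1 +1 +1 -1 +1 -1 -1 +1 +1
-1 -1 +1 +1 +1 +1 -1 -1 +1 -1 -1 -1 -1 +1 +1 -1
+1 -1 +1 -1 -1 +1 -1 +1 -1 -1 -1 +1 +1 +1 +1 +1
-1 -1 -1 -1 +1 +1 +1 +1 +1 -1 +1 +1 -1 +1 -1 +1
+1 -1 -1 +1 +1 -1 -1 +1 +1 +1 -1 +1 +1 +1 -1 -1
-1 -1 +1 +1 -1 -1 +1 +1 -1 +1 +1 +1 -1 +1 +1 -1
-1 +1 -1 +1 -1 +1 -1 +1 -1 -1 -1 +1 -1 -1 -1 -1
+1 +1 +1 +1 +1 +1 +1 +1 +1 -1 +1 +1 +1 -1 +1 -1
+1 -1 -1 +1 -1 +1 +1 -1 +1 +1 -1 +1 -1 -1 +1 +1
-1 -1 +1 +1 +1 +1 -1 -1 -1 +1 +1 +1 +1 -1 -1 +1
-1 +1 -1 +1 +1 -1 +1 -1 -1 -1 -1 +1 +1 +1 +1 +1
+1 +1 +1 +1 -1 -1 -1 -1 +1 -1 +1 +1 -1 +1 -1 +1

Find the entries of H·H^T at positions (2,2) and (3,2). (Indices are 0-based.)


Row 2 of H: [-1, 1, -1, 1, -1, 1, -1, 1, 1, 1, 1, -1, 1, 1, 1, 1].
Row 3 of H: [1, 1, 1, 1, 1, 1, 1, 1, -1, 1, -1, -1, -1, 1, 1, 1].
(H·H^T)[2][2] = Σ_j H[2][j]·H[2][j] = (-1)² + (1)² + (-1)² + (1)² + (-1)² + (1)² + (-1)² + (1)² + (1)² + (1)² + (1)² + (-1)² + (1)² + (1)² + (1)² + (1)² = 1 + 1 + 1 + 1 + 1 + 1 + 1 + 1 + 1 + 1 + 1 + 1 + 1 + 1 + 1 + 1 = 16.
(H·H^T)[3][2] = Σ_j H[3][j]·H[2][j] = (1)·(-1) + (1)·(1) + (1)·(-1) + (1)·(1) + (1)·(-1) + (1)·(1) + (1)·(-1) + (1)·(1) + (-1)·(1) + (1)·(1) + (-1)·(1) + (-1)·(-1) + (-1)·(1) + (1)·(1) + (1)·(1) + (1)·(1) = -1 + 1 + -1 + 1 + -1 + 1 + -1 + 1 + -1 + 1 + -1 + 1 + -1 + 1 + 1 + 1 = 2.
Rows 3 and 2 are not orthogonal (dot product = 2 ≠ 0), so H is not a Hadamard matrix.

(2,2) entry = 16; (3,2) entry = 2.


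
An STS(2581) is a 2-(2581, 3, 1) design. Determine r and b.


An STS(v) is a 2-(v, 3, 1) BIBD: block size k = 3, λ = 1.
Replication: r(k − 1) = λ(v − 1) ⇒ r·2 = 2581 − 1 = 2580 ⇒ r = 1290.
Block count: b = v(v − 1)/6 = 2581·2580/6 = 6658980/6 = 1109830.

r = 1290, b = 1109830.


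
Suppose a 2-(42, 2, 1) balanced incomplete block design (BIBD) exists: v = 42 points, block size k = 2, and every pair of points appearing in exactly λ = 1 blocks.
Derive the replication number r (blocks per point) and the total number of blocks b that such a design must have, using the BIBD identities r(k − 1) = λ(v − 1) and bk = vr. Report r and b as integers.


Any 2-(v, k, λ) BIBD satisfies two necessary conditions:
  (i)  Each point sits in r blocks, and counting incidences through any fixed point gives r(k − 1) = λ(v − 1), so r = λ(v − 1)/(k − 1).
  (ii) Total incidences bk = vr, so b = vr/k.
Step 1: r = λ(v − 1)/(k − 1) = 1·(42 − 1)/(2 − 1) = 1·41/1 = 41/1 = 41.
Step 2: b = vr/k = 42·41/2 = 1722/2 = 861.
Check integrality: r = 41 ∈ Z ✓, b = 861 ∈ Z ✓.
(These identities are necessary conditions: they determine r and b for any design with these parameters, but do not by themselves prove that one exists.)

r = 41, b = 861.


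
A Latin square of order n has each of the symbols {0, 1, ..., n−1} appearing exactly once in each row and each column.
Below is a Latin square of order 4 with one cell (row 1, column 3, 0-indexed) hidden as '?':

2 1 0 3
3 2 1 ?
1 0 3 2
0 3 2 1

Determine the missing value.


Row 1 contains symbols [1, 2, 3] — missing [0].
Column 3 contains symbols [1, 2, 3] — missing [0].
The missing symbol must appear in both missing sets; intersection = [0].
Therefore the hidden value is 0.

Missing value = 0.


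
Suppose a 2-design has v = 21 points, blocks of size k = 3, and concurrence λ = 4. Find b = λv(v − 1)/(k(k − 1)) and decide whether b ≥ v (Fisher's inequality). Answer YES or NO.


b = λv(v − 1)/(k(k − 1)) = 4·21·20/(3·2) = 1680/6 = 280.
Compare with v = 21: b ≥ v, so Fisher's inequality holds.

YES


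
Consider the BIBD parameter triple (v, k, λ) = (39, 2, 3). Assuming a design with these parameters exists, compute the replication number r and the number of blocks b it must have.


Any 2-(v, k, λ) BIBD satisfies two necessary conditions:
  (i)  Each point sits in r blocks, and counting incidences through any fixed point gives r(k − 1) = λ(v − 1), so r = λ(v − 1)/(k − 1).
  (ii) Total incidences bk = vr, so b = vr/k.
Step 1: r = λ(v − 1)/(k − 1) = 3·(39 − 1)/(2 − 1) = 3·38/1 = 114/1 = 114.
Step 2: b = vr/k = 39·114/2 = 4446/2 = 2223.
Check integrality: r = 114 ∈ Z ✓, b = 2223 ∈ Z ✓.
(These identities are necessary conditions: they determine r and b for any design with these parameters, but do not by themselves prove that one exists.)

r = 114, b = 2223.


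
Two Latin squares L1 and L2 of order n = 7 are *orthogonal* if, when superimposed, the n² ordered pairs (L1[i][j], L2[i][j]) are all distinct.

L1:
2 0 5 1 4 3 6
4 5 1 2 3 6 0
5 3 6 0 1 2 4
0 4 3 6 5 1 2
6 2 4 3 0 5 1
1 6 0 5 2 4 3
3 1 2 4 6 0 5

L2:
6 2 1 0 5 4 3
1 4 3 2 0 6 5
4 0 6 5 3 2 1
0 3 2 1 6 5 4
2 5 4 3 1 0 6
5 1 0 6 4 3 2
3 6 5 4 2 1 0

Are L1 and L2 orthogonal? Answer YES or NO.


Form the n² = 49 superimposed pairs (L1[i][j], L2[i][j]), row by row (rows and columns indexed from 0):
row 0: (2,6) (0,2) (5,1) (1,0) (4,5) (3,4) (6,3)
row 1: (4,1) (5,4) (1,3) (2,2) (3,0) (6,6) (0,5)
row 2: (5,4) (3,0) (6,6) (0,5) (1,3) (2,2) (4,1)
row 3: (0,0) (4,3) (3,2) (6,1) (5,6) (1,5) (2,4)
row 4: (6,2) (2,5) (4,4) (3,3) (0,1) (5,0) (1,6)
row 5: (1,5) (6,1) (0,0) (5,6) (2,4) (4,3) (3,2)
row 6: (3,3) (1,6) (2,5) (4,4) (6,2) (0,1) (5,0)
Orthogonality requires all 49 pairs distinct.
But the pair (5,4) repeats: cell (1,1) has L1 = 5, L2 = 4, and cell (2,0) has L1 = 5, L2 = 4.
A repeated pair means some other pair never occurs (only 28 distinct pairs out of 49), so the squares are not orthogonal.
Conclusion: NO.

NO


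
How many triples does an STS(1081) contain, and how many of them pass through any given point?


An STS(v) is a 2-(v, 3, 1) BIBD: block size k = 3, λ = 1.
Replication: r(k − 1) = λ(v − 1) ⇒ r·2 = 1081 − 1 = 1080 ⇒ r = 540.
Block count: bk = vr ⇒ b·3 = 1081·540 = 583740 ⇒ b = 194580.

r = 540, b = 194580.


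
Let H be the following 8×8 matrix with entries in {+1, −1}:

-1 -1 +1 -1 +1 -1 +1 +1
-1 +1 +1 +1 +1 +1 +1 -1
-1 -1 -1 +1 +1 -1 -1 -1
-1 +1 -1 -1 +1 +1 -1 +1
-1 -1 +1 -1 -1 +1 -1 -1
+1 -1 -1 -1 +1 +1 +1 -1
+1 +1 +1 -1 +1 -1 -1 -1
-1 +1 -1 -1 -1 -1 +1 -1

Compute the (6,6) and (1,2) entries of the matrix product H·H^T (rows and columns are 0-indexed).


Row 1 of H: [-1, 1, 1, 1, 1, 1, 1, -1].
Row 2 of H: [-1, -1, -1, 1, 1, -1, -1, -1].
Row 6 of H: [1, 1, 1, -1, 1, -1, -1, -1].
(H·H^T)[6][6] = Σ_j H[6][j]·H[6][j] = (1)² + (1)² + (1)² + (-1)² + (1)² + (-1)² + (-1)² + (-1)² = 1 + 1 + 1 + 1 + 1 + 1 + 1 + 1 = 8.
(H·H^T)[1][2] = Σ_j H[1][j]·H[2][j] = (-1)·(-1) + (1)·(-1) + (1)·(-1) + (1)·(1) + (1)·(1) + (1)·(-1) + (1)·(-1) + (-1)·(-1) = 1 + -1 + -1 + 1 + 1 + -1 + -1 + 1 = 0.
So rows 1 and 2 are orthogonal; the diagonal entry equals n = 8.

(6,6) entry = 8; (1,2) entry = 0.


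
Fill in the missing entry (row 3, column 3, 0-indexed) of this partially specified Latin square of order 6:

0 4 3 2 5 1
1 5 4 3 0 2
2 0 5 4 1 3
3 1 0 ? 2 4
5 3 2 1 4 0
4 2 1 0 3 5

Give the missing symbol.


Row 3 contains symbols [0, 1, 2, 3, 4] — missing [5].
Column 3 contains symbols [0, 1, 2, 3, 4] — missing [5].
The missing symbol must appear in both missing sets; intersection = [5].
Therefore the hidden value is 5.

Missing value = 5.


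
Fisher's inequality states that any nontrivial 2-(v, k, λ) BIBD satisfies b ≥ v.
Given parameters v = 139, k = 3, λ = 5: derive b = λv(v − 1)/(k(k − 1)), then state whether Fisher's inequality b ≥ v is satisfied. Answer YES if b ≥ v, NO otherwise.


r = λ(v − 1)/(k − 1) = 5·138/2 = 345.
b = vr/k = 139·345/3 = 15985.
Fisher's inequality: b ≥ v ⇔ 15985 ≥ 139? YES.

YES


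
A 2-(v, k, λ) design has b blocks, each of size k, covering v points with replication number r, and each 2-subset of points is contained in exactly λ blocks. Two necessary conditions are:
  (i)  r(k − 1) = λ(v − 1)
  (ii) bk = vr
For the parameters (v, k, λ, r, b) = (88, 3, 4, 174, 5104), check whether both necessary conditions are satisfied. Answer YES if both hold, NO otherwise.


Condition (i): r(k − 1) = 174·2 = 348; λ(v − 1) = 4·87 = 348. Match? YES.
Condition (ii): bk = 5104·3 = 15312; vr = 88·174 = 15312. Match? YES.
Both conditions hold? YES.

YES


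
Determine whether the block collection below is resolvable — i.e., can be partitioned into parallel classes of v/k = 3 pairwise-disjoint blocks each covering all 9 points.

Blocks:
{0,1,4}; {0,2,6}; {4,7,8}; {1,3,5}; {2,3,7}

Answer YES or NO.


v = 9, block size k = 3, number of blocks = 5.
For resolvability, blocks must partition into parallel classes of size v/k = 3.
Total blocks must therefore be a multiple of 3: 5 = 3·1 + 2 ⇒ not divisible ✗.
Resolvable? NO.

NO


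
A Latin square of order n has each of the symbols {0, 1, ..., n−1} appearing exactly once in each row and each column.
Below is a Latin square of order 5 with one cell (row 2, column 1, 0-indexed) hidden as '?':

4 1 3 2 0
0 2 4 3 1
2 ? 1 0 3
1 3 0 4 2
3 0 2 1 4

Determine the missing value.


Row 2 contains symbols [0, 1, 2, 3] — missing [4].
Column 1 contains symbols [0, 1, 2, 3] — missing [4].
The missing symbol must appear in both missing sets; intersection = [4].
Therefore the hidden value is 4.

Missing value = 4.


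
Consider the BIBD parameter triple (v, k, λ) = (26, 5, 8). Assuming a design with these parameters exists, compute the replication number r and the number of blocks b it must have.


Any 2-(v, k, λ) BIBD satisfies two necessary conditions:
  (i)  Each point sits in r blocks, and counting incidences through any fixed point gives r(k − 1) = λ(v − 1), so r = λ(v − 1)/(k − 1).
  (ii) Total incidences bk = vr, so b = vr/k.
Step 1: r = λ(v − 1)/(k − 1) = 8·(26 − 1)/(5 − 1) = 8·25/4 = 200/4 = 50.
Step 2: b = vr/k = 26·50/5 = 1300/5 = 260.
Check integrality: r = 50 ∈ Z ✓, b = 260 ∈ Z ✓.
(These identities are necessary conditions: they determine r and b for any design with these parameters, but do not by themselves prove that one exists.)

r = 50, b = 260.
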